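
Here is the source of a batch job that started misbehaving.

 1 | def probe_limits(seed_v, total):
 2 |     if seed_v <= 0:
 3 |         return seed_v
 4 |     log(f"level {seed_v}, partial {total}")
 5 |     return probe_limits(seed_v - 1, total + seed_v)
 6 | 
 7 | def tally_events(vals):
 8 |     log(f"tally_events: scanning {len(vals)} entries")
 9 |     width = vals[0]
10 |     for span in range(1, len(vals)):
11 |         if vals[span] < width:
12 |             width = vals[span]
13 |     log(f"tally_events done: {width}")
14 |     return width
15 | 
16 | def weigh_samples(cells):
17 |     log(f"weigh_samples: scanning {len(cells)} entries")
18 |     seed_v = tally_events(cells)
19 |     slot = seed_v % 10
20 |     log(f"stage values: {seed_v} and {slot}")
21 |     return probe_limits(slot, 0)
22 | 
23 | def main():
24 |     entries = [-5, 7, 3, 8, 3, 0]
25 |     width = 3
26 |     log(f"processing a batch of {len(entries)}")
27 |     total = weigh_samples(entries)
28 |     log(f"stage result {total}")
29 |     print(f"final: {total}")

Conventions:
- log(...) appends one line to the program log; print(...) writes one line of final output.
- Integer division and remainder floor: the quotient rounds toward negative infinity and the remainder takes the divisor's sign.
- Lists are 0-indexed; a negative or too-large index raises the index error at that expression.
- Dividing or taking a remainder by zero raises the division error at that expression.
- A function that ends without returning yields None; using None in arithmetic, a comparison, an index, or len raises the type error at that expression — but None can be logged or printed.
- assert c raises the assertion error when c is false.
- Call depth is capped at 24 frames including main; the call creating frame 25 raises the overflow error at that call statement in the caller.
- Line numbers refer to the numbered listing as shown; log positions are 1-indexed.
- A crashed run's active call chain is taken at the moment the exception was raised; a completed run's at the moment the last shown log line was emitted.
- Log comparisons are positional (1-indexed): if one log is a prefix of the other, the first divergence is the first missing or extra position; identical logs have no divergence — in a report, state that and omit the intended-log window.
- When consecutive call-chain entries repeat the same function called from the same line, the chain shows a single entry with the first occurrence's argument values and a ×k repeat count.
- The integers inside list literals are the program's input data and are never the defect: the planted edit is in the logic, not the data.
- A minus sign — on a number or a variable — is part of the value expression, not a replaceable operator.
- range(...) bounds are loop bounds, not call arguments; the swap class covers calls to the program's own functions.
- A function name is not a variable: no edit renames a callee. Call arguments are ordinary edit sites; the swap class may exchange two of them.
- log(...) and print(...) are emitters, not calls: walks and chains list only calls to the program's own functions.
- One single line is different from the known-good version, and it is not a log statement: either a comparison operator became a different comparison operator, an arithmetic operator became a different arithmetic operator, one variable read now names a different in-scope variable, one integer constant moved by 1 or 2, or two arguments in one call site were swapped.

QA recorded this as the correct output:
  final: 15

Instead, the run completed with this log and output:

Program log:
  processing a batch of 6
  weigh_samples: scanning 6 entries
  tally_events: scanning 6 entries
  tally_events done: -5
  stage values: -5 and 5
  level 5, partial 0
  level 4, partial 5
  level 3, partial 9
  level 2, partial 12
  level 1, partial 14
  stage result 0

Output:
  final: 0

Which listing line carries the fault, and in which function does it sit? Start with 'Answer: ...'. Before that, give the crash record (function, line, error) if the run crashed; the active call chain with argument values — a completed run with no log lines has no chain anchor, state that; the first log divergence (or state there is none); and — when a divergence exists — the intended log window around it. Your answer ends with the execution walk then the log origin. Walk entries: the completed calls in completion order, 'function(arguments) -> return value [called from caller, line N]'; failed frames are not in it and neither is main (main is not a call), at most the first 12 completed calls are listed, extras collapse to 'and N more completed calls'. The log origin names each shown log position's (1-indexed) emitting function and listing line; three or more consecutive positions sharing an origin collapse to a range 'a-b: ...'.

Answer: the defect is in probe_limits at line 3.
The tell: Everything matches until log position 11, which reads 'stage result 0' in place of 'stage result 15'.
Call chain: main.
First divergence: at position 11 the run shows 'stage result 0' where the working version logs 'stage result 15'.
Intended log window:
  9: level 2, partial 12
  10: level 1, partial 14
  11: stage result 15
Execution walk:
  tally_events([-5, 7, 3, 8, 3, 0]) -> -5  [called from weigh_samples, line 18]
  probe_limits(0, 15) -> 0  [called from probe_limits, line 5]
  probe_limits(1, 14) -> 0  [called from probe_limits, line 5]
  probe_limits(2, 12) -> 0  [called from probe_limits, line 5]
  probe_limits(3, 9) -> 0  [called from probe_limits, line 5]
  probe_limits(4, 5) -> 0  [called from probe_limits, line 5]
  probe_limits(5, 0) -> 0  [called from weigh_samples, line 21]
  weigh_samples([-5, 7, 3, 8, 3, 0]) -> 0  [called from main, line 27]
Log origin:
  1: from main, line 26
  2: from weigh_samples, line 17
  3: from tally_events, line 8
  4: from tally_events, line 13
  5: from weigh_samples, line 20
  6-10: from probe_limits, line 4
  11: from main, line 28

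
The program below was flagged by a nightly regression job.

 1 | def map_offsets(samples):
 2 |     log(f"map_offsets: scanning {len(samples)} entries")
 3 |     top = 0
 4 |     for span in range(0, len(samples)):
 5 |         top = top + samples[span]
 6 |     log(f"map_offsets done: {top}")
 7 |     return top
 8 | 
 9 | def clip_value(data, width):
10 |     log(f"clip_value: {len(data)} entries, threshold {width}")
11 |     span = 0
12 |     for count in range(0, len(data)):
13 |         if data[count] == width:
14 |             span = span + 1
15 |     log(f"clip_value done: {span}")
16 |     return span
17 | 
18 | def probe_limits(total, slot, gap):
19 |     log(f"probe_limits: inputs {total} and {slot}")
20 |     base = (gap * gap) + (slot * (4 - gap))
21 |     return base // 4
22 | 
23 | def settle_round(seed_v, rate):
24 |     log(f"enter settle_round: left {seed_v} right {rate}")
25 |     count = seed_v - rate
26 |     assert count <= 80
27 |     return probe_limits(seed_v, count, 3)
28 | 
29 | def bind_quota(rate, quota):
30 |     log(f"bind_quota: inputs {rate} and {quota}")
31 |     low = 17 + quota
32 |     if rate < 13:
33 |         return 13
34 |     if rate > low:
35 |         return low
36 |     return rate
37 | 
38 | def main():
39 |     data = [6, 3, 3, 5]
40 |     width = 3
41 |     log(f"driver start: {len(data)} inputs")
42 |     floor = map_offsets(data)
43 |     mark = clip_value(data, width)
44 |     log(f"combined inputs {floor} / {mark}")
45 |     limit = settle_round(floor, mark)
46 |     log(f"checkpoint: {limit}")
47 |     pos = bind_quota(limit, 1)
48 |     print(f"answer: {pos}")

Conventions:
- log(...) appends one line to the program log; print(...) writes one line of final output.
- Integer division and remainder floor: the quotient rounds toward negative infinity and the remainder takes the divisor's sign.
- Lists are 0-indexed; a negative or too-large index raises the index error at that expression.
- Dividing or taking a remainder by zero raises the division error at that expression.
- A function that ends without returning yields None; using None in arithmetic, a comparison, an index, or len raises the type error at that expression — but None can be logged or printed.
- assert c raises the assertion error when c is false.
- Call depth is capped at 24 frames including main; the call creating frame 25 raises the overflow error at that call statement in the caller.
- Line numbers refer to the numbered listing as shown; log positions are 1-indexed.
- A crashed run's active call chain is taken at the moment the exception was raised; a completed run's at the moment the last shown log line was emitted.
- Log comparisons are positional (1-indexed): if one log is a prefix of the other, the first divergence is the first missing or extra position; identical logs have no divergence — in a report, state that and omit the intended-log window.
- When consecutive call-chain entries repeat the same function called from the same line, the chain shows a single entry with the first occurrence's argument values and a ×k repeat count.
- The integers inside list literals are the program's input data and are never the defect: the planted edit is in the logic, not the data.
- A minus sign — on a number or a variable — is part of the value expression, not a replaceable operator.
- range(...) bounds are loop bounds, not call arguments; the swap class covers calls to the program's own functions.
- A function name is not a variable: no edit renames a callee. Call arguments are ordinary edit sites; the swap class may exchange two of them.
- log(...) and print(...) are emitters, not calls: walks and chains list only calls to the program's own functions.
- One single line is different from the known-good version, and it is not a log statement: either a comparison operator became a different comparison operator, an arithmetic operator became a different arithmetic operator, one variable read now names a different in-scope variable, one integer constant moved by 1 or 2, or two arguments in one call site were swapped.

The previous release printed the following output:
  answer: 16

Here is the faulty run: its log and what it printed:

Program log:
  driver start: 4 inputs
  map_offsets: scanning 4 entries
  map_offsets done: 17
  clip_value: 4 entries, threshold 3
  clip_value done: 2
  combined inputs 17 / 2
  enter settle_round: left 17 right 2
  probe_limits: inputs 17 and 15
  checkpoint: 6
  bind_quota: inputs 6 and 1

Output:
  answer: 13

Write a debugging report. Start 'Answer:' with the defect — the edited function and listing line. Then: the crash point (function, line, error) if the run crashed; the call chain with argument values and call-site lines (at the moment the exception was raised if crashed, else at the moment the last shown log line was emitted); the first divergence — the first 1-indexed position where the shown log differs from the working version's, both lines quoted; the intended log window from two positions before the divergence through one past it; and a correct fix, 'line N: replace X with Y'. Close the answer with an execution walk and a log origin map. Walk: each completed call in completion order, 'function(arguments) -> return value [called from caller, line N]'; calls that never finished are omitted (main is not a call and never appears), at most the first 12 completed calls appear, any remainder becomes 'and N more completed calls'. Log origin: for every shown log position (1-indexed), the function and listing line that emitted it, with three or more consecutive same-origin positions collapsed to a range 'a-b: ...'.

Answer: the defect is in probe_limits at line 20.
Core observation: The earliest visible damage is log position 9 — 'checkpoint: 6' rather than the intended 'checkpoint: 16'.
Call chain: main -> bind_quota(6, 1) (called at line 47).
First divergence: position 9 — shown 'checkpoint: 6', intended 'checkpoint: 16'.
Intended log window:
  7: enter settle_round: left 17 right 2
  8: probe_limits: inputs 17 and 15
  9: checkpoint: 16
  10: bind_quota: inputs 16 and 1
Execution walk:
  map_offsets([6, 3, 3, 5]) -> 17  [called from main, line 42]
  clip_value([6, 3, 3, 5], 3) -> 2  [called from main, line 43]
  probe_limits(17, 15, 3) -> 6  [called from settle_round, line 27]
  settle_round(17, 2) -> 6  [called from main, line 45]
  bind_quota(6, 1) -> 13  [called from main, line 47]
Log origins:
  1: from main, line 41
  2: from map_offsets, line 2
  3: from map_offsets, line 6
  4: from clip_value, line 10
  5: from clip_value, line 15
  6: from main, line 44
  7: from settle_round, line 24
  8: from probe_limits, line 19
  9: from main, line 46
  10: from bind_quota, line 30
A correct fix: line 20: replace `gap * gap` with `total * gap`.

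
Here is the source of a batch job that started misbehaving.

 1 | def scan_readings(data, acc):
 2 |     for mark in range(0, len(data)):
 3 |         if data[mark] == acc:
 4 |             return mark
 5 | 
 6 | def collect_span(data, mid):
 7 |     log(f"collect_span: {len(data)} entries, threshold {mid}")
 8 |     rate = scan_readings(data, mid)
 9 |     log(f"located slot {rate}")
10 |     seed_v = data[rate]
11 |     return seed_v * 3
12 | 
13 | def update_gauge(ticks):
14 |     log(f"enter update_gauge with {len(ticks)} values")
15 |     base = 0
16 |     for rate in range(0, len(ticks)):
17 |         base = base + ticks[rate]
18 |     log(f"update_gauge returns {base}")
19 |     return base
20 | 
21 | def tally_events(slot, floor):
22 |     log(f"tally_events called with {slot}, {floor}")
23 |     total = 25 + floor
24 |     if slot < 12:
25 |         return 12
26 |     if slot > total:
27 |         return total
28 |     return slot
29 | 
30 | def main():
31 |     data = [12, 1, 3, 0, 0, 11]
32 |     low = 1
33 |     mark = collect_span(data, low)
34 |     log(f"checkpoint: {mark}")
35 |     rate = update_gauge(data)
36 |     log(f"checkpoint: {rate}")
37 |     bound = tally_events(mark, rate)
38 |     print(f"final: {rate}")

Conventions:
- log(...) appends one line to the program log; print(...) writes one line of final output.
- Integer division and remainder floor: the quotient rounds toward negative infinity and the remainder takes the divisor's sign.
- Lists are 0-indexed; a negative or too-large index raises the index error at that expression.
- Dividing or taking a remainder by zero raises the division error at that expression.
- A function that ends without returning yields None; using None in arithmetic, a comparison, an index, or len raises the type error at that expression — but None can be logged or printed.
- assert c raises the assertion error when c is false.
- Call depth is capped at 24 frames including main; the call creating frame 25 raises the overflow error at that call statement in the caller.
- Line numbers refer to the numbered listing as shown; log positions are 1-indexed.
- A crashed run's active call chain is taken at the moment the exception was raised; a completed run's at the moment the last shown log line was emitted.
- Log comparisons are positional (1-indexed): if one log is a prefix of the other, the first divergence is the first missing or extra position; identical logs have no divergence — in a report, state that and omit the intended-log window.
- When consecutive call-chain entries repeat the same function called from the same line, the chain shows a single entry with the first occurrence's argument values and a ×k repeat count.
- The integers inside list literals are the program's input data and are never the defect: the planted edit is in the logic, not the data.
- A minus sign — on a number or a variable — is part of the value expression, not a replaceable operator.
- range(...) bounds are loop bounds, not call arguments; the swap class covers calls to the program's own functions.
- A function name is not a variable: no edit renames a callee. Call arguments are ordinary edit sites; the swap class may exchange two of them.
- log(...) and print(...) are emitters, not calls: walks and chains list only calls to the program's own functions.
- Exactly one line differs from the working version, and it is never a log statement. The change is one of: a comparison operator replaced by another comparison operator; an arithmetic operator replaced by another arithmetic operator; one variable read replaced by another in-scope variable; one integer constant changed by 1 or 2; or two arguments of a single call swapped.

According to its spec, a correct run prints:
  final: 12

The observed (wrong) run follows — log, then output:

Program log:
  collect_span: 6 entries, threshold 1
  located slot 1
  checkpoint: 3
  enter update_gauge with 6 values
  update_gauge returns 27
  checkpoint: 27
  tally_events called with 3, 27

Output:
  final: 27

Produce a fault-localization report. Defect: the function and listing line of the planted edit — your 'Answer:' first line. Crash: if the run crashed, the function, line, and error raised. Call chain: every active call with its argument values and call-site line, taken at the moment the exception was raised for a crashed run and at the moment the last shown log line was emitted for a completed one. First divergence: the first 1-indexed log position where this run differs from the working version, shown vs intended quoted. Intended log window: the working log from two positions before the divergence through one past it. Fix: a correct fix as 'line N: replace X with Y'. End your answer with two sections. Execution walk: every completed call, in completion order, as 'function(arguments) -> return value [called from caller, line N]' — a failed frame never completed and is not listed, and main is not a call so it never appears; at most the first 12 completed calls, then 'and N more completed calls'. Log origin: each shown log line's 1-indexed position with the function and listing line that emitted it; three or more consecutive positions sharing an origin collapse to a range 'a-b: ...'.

Answer: the defect is in main at line 38.
Core observation: Nothing in the log betrays the bug — only the output does.
Call chain: main -> tally_events(3, 27) (called at line 37).
First divergence: none; the two logs match at every position.
Execution walk:
  scan_readings([12, 1, 3, 0, 0, 11], 1) -> 1  [called from collect_span, line 8]
  collect_span([12, 1, 3, 0, 0, 11], 1) -> 3  [called from main, line 33]
  update_gauge([12, 1, 3, 0, 0, 11]) -> 27  [called from main, line 35]
  tally_events(3, 27) -> 12  [called from main, line 37]
Log origin:
  1: from collect_span, line 7
  2: from collect_span, line 9
  3: from main, line 34
  4: from update_gauge, line 14
  5: from update_gauge, line 18
  6: from main, line 36
  7: from tally_events, line 22
A correct fix: line 38: replace `rate` with `bound`.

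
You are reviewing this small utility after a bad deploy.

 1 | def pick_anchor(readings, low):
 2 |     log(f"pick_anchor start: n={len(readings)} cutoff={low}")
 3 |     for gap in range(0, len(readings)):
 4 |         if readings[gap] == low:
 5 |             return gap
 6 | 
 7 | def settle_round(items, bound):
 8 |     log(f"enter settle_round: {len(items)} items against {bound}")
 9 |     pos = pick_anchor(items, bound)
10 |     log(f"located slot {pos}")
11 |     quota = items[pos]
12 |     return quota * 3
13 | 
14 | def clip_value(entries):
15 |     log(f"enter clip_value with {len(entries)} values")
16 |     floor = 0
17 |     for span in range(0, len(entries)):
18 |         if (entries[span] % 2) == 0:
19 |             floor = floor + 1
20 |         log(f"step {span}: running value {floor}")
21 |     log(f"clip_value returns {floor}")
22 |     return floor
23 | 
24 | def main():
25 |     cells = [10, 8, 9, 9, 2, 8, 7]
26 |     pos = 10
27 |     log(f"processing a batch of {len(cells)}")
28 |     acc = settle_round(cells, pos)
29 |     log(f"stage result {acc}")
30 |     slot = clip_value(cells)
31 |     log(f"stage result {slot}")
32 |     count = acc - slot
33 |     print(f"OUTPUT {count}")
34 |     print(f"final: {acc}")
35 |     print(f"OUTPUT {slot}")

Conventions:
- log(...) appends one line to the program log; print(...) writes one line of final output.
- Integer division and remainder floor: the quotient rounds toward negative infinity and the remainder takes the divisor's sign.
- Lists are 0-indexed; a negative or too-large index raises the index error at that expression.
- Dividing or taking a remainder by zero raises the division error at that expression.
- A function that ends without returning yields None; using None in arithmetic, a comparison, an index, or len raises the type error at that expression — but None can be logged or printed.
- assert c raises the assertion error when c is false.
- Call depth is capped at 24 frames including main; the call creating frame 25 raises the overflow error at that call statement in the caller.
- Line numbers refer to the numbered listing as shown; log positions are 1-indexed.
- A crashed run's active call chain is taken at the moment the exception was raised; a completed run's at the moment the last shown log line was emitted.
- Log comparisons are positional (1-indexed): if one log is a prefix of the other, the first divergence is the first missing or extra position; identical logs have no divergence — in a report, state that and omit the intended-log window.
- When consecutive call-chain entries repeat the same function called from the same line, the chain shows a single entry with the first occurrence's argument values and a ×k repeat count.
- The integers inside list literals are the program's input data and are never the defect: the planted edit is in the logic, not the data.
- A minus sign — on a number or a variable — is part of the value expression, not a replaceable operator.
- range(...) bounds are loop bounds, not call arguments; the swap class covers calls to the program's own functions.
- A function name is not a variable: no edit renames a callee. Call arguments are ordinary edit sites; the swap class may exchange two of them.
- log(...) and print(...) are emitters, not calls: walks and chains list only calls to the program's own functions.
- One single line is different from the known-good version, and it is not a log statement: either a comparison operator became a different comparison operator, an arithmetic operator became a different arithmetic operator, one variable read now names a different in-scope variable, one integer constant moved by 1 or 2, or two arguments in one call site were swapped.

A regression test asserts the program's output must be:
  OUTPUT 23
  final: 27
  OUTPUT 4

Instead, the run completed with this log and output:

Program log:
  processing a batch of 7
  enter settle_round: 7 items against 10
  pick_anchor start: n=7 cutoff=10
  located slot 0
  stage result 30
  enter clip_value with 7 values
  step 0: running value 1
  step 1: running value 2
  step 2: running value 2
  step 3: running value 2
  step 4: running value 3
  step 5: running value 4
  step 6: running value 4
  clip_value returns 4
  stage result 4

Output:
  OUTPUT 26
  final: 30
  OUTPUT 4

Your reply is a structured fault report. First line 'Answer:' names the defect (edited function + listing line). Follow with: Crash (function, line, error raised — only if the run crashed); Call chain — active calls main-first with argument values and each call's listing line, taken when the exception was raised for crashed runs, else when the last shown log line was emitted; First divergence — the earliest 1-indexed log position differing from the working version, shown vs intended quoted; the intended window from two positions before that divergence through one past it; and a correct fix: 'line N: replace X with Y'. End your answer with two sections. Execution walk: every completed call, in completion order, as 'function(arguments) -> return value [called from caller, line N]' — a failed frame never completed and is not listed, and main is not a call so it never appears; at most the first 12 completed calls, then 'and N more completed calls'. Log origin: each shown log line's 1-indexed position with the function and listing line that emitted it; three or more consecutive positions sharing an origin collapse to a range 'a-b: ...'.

Answer: the defect is in main at line 26.
Core observation: At log position 2 the runs split — shown 'enter settle_round: 7 items against 10', but the working version logs 'enter settle_round: 7 items against 9'.
Call chain: main.
First divergence: at position 2 the run shows 'enter settle_round: 7 items against 10' where the working version logs 'enter settle_round: 7 items against 9'.
Intended log window:
  1: processing a batch of 7
  2: enter settle_round: 7 items against 9
  3: pick_anchor start: n=7 cutoff=9
Execution walk:
  pick_anchor([10, 8, 9, 9, 2, 8, 7], 10) -> 0  [called from settle_round, line 9]
  settle_round([10, 8, 9, 9, 2, 8, 7], 10) -> 30  [called from main, line 28]
  clip_value([10, 8, 9, 9, 2, 8, 7]) -> 4  [called from main, line 30]
Log origin:
  1: emitted by main (line 27)
  2: emitted by settle_round (line 8)
  3: emitted by pick_anchor (line 2)
  4: emitted by settle_round (line 10)
  5: emitted by main (line 29)
  6: emitted by clip_value (line 15)
  7-13: emitted by clip_value (line 20)
  14: emitted by clip_value (line 21)
  15: emitted by main (line 31)
A correct fix: line 26: replace `10` with `9`.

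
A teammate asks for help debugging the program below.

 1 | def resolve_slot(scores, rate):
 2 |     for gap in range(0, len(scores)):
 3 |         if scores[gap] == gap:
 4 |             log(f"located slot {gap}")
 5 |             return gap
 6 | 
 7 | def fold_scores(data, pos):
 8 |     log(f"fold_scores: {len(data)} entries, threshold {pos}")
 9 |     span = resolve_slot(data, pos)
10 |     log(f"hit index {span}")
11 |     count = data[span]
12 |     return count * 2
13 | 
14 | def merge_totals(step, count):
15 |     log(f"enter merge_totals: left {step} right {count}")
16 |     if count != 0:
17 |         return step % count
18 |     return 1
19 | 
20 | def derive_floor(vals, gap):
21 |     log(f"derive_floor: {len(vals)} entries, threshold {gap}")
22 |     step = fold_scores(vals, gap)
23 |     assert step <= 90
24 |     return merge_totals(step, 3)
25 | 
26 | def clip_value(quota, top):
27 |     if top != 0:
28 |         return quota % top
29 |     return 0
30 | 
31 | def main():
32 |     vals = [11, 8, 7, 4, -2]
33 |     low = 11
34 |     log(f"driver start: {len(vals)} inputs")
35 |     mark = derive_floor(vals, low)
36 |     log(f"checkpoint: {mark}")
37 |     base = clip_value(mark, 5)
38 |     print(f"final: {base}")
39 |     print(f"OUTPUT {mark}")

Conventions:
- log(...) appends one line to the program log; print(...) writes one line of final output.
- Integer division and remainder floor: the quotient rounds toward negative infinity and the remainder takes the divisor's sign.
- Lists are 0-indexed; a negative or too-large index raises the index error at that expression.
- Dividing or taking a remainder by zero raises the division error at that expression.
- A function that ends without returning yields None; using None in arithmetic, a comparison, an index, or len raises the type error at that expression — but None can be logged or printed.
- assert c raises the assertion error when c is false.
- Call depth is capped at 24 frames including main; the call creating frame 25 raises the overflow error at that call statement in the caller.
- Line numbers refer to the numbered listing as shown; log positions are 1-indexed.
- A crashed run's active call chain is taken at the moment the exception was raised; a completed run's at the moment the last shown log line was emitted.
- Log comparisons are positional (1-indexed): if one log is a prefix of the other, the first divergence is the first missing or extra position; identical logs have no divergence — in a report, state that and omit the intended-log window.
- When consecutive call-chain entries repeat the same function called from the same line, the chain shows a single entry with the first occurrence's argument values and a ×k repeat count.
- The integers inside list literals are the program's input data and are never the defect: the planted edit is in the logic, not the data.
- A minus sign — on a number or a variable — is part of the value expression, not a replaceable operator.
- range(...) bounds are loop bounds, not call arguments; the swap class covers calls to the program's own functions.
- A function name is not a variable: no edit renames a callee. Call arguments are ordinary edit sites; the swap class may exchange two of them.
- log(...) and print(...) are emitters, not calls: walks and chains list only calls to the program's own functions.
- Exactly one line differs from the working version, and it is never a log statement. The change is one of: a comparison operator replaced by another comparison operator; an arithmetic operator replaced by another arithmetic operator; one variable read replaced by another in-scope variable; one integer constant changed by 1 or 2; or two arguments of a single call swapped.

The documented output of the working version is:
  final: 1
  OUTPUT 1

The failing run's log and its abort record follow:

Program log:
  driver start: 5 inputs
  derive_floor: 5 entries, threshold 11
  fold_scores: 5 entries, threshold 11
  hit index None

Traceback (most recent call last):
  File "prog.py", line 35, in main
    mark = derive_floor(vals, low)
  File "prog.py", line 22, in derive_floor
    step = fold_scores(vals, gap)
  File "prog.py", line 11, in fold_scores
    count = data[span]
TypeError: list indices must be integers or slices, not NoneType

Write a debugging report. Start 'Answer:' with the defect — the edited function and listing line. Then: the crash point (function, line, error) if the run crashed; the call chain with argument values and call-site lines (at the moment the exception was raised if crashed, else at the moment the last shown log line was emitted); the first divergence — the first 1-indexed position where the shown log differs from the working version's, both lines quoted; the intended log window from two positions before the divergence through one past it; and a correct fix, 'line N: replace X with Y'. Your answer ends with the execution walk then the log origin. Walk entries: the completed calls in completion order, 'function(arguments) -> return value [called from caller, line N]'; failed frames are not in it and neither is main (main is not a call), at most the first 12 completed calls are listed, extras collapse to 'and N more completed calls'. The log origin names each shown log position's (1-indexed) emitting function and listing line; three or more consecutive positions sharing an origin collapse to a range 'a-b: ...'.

Answer: the defect is in resolve_slot at line 3.
Key observation: The earliest visible damage is log position 4 — 'hit index None' rather than the intended 'located slot 0'.
Crash: fold_scores, line 11, TypeError.
Call chain: main -> derive_floor([11, 8, 7, 4, -2], 11) (called at line 35) -> fold_scores([11, 8, 7, 4, -2], 11) (called at line 22).
First divergence: position 4; shown 'hit index None' vs intended 'located slot 0'.
Intended log window:
  2: derive_floor: 5 entries, threshold 11
  3: fold_scores: 5 entries, threshold 11
  4: located slot 0
  5: hit index 0
Execution walk:
  resolve_slot([11, 8, 7, 4, -2], 11) -> None  [called from fold_scores, line 9]
Log origins:
  1: logged in main at line 34
  2: logged in derive_floor at line 21
  3: logged in fold_scores at line 8
  4: logged in fold_scores at line 10
A correct fix: line 3: replace `scores[gap] == gap` with `scores[gap] == rate`.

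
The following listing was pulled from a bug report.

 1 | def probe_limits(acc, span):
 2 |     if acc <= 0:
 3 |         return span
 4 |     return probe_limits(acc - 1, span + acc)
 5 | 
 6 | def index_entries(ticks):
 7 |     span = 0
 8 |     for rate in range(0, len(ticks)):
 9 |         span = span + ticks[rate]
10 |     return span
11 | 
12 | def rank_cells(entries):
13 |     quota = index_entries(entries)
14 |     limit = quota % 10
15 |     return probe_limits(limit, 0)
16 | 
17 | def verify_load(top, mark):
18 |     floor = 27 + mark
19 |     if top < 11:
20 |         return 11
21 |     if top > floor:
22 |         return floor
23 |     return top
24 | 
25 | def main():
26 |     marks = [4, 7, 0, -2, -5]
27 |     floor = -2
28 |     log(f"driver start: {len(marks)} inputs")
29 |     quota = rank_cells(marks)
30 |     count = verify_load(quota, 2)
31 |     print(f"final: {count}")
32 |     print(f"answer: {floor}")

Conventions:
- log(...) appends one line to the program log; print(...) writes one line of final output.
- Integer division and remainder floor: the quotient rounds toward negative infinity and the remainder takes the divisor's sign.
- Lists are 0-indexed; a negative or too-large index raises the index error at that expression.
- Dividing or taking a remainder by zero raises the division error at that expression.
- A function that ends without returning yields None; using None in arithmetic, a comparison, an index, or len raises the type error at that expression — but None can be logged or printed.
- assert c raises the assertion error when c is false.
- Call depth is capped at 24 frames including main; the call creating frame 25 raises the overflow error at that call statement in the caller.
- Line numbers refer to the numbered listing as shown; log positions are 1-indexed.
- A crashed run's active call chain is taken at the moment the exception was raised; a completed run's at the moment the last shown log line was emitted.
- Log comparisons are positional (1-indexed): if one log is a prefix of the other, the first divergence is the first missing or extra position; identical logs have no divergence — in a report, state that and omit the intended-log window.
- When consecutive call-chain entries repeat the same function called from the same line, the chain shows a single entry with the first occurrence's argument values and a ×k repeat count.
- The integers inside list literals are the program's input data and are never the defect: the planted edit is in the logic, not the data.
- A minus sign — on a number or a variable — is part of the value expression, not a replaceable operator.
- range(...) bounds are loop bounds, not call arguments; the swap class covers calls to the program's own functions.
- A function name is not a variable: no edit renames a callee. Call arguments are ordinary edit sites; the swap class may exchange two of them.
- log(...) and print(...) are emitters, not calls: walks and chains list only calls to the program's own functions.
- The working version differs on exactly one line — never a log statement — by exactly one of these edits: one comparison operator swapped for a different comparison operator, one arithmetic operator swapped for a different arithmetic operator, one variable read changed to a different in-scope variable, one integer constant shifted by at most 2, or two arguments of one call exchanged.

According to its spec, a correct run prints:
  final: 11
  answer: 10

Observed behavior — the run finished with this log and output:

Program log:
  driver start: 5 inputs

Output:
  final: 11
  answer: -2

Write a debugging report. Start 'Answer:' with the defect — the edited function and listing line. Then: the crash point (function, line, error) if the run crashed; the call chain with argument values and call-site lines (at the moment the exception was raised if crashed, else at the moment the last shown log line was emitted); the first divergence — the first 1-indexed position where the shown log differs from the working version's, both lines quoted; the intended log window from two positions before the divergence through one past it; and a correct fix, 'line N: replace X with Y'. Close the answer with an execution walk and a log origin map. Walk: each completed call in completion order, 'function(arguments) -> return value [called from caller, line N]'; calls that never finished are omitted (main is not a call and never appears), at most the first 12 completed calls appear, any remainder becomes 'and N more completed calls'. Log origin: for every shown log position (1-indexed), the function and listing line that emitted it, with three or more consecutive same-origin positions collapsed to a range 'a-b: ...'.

Answer: the defect is in main at line 32.
Key observation: Nothing in the log betrays the bug — only the output does.
Call chain: main.
First divergence: there is none — every log position agrees.
Execution walk:
  index_entries([4, 7, 0, -2, -5]) -> 4  [called from rank_cells, line 13]
  probe_limits(0, 10) -> 10  [called from probe_limits, line 4]
  probe_limits(1, 9) -> 10  [called from probe_limits, line 4]
  probe_limits(2, 7) -> 10  [called from probe_limits, line 4]
  probe_limits(3, 4) -> 10  [called from probe_limits, line 4]
  probe_limits(4, 0) -> 10  [called from rank_cells, line 15]
  rank_cells([4, 7, 0, -2, -5]) -> 10  [called from main, line 29]
  verify_load(10, 2) -> 11  [called from main, line 30]
Log line origins:
  1: logged in main at line 28
A correct fix: line 32: replace `floor` with `quota`.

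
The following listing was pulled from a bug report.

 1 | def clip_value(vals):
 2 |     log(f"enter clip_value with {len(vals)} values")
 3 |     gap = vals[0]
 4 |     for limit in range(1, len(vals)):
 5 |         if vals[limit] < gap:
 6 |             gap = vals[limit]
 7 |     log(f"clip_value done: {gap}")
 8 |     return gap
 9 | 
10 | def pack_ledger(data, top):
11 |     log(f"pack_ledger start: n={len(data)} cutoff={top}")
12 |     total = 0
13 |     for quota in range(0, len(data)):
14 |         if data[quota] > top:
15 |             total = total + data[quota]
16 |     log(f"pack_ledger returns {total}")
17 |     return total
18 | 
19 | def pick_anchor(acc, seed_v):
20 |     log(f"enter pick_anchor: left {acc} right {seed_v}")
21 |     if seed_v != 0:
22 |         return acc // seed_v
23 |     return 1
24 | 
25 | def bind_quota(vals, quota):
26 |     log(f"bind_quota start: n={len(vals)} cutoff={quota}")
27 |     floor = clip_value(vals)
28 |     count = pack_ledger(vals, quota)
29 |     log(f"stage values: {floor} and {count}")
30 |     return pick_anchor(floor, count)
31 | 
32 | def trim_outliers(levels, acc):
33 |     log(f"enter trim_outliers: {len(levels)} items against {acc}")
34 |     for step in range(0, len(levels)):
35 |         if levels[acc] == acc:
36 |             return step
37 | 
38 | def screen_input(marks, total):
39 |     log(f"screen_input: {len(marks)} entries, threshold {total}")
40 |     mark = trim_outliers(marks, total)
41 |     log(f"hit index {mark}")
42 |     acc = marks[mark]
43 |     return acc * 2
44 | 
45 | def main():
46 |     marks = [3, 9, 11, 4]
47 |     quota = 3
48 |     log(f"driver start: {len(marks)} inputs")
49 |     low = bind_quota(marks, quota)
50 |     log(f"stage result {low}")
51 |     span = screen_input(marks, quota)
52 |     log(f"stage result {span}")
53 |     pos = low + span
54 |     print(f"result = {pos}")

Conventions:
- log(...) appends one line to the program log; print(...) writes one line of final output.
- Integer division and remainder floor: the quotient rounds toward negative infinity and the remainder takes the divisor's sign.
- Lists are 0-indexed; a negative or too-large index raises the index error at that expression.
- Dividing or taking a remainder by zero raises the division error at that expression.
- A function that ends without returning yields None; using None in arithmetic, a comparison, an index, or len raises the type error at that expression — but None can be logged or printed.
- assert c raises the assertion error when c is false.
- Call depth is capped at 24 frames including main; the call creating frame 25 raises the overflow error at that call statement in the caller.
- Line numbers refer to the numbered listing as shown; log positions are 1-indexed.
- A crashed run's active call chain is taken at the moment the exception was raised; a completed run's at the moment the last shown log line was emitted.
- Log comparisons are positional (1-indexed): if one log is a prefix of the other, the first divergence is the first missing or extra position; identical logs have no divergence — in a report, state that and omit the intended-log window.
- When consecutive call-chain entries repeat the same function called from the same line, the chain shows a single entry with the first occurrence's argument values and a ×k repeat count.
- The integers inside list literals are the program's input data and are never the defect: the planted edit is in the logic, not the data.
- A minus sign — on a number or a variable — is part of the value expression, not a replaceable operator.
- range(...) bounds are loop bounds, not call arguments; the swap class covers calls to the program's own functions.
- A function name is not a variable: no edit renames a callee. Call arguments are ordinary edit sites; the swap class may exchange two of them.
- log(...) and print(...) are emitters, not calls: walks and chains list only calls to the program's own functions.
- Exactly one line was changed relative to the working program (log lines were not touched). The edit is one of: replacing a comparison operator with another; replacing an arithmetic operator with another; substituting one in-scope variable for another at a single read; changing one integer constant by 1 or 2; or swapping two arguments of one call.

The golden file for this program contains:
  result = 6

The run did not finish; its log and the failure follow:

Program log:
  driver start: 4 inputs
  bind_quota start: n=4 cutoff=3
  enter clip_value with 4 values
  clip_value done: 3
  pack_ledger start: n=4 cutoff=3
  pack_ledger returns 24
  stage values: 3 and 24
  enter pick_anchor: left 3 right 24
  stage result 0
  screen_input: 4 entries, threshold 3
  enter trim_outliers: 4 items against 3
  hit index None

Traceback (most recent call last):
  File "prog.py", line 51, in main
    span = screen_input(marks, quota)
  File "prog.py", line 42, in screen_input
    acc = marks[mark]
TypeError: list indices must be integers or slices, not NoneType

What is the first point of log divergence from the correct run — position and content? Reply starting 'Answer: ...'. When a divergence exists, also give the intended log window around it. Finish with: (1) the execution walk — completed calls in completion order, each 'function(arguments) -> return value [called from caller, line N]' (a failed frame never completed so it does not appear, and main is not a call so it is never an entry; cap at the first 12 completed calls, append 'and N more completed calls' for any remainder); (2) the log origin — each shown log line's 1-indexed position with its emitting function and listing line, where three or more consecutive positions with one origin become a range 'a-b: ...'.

Answer: position 12 — shown 'hit index None', intended 'hit index 0'.
Intended log window:
  10: screen_input: 4 entries, threshold 3
  11: enter trim_outliers: 4 items against 3
  12: hit index 0
  13: stage result 6
Execution walk:
  clip_value([3, 9, 11, 4]) -> 3  [called from bind_quota, line 27]
  pack_ledger([3, 9, 11, 4], 3) -> 24  [called from bind_quota, line 28]
  pick_anchor(3, 24) -> 0  [called from bind_quota, line 30]
  bind_quota([3, 9, 11, 4], 3) -> 0  [called from main, line 49]
  trim_outliers([3, 9, 11, 4], 3) -> None  [called from screen_input, line 40]
Log line origins:
  1: logged in main at line 48
  2: logged in bind_quota at line 26
  3: logged in clip_value at line 2
  4: logged in clip_value at line 7
  5: logged in pack_ledger at line 11
  6: logged in pack_ledger at line 16
  7: logged in bind_quota at line 29
  8: logged in pick_anchor at line 20
  9: logged in main at line 50
  10: logged in screen_input at line 39
  11: logged in trim_outliers at line 33
  12: logged in screen_input at line 41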